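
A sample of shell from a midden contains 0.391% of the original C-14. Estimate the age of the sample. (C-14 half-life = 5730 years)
Age = t½ × log₂(1/ratio) = 45830 years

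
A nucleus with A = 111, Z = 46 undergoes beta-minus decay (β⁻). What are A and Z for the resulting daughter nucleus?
Daughter: A = 111, Z = 47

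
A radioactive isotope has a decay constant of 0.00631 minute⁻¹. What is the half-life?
t½ = ln(2)/λ = 109.8 minutes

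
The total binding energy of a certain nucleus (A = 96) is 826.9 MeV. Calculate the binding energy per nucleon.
B.E./A = 826.9/96 = 8.614 MeV/nucleon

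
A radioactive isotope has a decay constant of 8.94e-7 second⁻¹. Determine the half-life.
t½ = ln(2)/λ = 7.753e5 seconds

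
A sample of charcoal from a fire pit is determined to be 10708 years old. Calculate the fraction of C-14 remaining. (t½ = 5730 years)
N/N₀ = (1/2)^(t/t½) = 0.2738 = 27.4%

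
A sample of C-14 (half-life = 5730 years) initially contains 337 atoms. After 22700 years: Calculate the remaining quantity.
N = N₀(1/2)^(t/t½) = 21.63 atoms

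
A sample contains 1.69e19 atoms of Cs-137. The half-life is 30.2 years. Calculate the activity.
A = λN = 3.879e17 decays/year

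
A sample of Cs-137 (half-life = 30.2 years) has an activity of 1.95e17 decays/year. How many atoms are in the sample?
N = A/λ = 8.496e18 atoms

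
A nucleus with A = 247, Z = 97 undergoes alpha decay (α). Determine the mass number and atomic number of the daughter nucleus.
Daughter: A = 243, Z = 95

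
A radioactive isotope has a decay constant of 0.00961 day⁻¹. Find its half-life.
t½ = ln(2)/λ = 72.13 days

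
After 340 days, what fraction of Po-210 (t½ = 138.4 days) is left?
N/N₀ = (1/2)^(t/t½) = 0.1822 = 18.2%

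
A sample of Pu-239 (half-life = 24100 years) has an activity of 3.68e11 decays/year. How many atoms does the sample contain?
N = A/λ = 1.279e16 atoms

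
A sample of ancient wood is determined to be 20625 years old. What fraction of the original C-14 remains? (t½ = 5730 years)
N/N₀ = (1/2)^(t/t½) = 0.0825 = 8.25%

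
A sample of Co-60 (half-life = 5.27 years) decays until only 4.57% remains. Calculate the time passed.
t = t½ × log₂(N₀/N) = 23.46 years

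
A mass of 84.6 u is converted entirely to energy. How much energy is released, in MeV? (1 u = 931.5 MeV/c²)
E = mc² = 78800 MeV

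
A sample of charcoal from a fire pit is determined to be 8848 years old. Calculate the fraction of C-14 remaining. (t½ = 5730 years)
N/N₀ = (1/2)^(t/t½) = 0.3429 = 34.3%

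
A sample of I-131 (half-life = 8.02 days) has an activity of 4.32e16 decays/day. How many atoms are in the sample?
N = A/λ = 4.998e17 atoms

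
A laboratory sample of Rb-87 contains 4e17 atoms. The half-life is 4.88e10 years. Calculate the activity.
A = λN = 5.682e6 decays/year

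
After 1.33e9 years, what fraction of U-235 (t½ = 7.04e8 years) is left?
N/N₀ = (1/2)^(t/t½) = 0.27 = 27%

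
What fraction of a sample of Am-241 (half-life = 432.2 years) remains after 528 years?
N/N₀ = (1/2)^(t/t½) = 0.4288 = 42.9%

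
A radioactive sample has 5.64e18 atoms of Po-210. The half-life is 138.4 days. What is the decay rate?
A = λN = 2.825e16 decays/day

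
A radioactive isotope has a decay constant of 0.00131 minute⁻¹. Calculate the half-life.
t½ = ln(2)/λ = 529.1 minutes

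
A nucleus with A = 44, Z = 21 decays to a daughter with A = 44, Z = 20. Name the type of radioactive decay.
ΔA = 0, ΔZ = -1 ⇒ beta-plus decay (β⁺) or electron capture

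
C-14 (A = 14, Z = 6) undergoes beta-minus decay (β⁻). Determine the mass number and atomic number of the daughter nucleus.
Daughter: A = 14, Z = 7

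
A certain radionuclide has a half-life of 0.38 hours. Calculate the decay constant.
λ = ln(2)/t½ = 1.824 hour⁻¹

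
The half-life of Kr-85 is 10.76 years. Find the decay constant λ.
λ = ln(2)/t½ = 0.06442 year⁻¹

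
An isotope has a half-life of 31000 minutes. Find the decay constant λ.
λ = ln(2)/t½ = 2.236e-5 minute⁻¹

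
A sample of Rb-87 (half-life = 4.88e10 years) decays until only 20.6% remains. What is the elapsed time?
t = t½ × log₂(N₀/N) = 1.112e11 years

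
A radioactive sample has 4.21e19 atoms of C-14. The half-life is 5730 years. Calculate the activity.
A = λN = 5.093e15 decays/year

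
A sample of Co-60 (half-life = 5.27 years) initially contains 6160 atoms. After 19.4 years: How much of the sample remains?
N = N₀(1/2)^(t/t½) = 480.2 atoms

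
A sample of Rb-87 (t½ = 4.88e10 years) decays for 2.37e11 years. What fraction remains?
N/N₀ = (1/2)^(t/t½) = 0.03452 = 3.45%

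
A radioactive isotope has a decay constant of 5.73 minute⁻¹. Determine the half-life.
t½ = ln(2)/λ = 0.121 minutes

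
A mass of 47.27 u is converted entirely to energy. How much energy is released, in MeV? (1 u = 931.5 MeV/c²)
E = mc² = 44030 MeV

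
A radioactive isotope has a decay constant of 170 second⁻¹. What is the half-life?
t½ = ln(2)/λ = 0.004077 seconds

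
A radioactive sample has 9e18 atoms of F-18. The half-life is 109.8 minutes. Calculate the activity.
A = λN = 5.682e16 decays/minute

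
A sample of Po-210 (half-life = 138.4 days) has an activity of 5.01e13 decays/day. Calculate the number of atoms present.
N = A/λ = 1e16 atoms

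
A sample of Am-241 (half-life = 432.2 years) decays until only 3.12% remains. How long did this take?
t = t½ × log₂(N₀/N) = 2162 years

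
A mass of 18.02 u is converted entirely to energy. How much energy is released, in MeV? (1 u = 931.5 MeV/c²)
E = mc² = 16790 MeV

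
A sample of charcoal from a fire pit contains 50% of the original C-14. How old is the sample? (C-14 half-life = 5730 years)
Age = t½ × log₂(1/ratio) = 5730 years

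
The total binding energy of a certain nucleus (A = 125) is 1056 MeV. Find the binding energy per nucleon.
B.E./A = 1056/125 = 8.448 MeV/nucleon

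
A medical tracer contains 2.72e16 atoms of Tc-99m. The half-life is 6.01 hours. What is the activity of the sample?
A = λN = 3.137e15 decays/hour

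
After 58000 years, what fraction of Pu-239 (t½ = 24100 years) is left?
N/N₀ = (1/2)^(t/t½) = 0.1886 = 18.9%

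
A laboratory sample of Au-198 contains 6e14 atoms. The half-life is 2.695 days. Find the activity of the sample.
A = λN = 1.543e14 decays/day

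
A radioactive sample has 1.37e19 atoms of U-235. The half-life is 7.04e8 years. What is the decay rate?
A = λN = 1.349e10 decays/year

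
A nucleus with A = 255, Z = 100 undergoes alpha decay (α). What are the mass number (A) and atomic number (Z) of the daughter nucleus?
Daughter: A = 251, Z = 98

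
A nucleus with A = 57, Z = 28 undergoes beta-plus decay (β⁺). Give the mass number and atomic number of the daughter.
Daughter: A = 57, Z = 27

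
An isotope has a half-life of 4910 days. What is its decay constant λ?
λ = ln(2)/t½ = 1.412e-4 day⁻¹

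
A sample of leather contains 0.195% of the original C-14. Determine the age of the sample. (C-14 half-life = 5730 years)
Age = t½ × log₂(1/ratio) = 51580 years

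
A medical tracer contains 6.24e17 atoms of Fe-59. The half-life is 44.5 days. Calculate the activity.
A = λN = 9.72e15 decays/day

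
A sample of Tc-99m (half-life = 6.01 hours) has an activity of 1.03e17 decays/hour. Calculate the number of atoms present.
N = A/λ = 8.931e17 atoms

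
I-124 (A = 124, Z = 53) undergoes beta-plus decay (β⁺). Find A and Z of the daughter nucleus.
Daughter: A = 124, Z = 52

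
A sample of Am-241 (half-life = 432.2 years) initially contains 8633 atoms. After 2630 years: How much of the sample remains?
N = N₀(1/2)^(t/t½) = 127.2 atoms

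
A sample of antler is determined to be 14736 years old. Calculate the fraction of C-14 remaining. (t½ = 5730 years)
N/N₀ = (1/2)^(t/t½) = 0.1682 = 16.8%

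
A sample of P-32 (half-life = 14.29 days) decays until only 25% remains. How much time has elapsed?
t = t½ × log₂(N₀/N) = 28.58 days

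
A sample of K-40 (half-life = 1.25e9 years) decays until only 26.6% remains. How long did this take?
t = t½ × log₂(N₀/N) = 2.388e9 years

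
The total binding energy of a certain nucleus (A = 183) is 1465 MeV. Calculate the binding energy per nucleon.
B.E./A = 1465/183 = 8.005 MeV/nucleon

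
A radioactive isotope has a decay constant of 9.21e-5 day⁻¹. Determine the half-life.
t½ = ln(2)/λ = 7526 days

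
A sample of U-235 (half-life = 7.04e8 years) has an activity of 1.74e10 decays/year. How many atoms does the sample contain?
N = A/λ = 1.767e19 atoms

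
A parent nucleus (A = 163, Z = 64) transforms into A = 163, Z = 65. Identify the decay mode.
ΔA = 0, ΔZ = +1 ⇒ beta-minus decay (β⁻)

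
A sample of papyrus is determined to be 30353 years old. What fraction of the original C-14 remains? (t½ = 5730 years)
N/N₀ = (1/2)^(t/t½) = 0.02543 = 2.54%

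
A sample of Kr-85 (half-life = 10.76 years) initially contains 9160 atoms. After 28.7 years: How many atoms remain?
N = N₀(1/2)^(t/t½) = 1442 atoms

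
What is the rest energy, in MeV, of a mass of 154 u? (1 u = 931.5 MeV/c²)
E = mc² = 1.435e5 MeV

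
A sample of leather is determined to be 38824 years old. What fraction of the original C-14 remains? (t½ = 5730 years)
N/N₀ = (1/2)^(t/t½) = 0.009127 = 0.913%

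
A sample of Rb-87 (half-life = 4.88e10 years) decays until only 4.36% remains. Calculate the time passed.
t = t½ × log₂(N₀/N) = 2.206e11 years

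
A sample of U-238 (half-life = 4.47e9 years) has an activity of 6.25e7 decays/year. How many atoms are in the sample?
N = A/λ = 4.031e17 atoms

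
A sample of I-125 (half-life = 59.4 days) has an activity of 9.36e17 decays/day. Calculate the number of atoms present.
N = A/λ = 8.021e19 atoms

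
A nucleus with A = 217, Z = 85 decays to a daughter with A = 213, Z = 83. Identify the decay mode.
ΔA = -4, ΔZ = -2 ⇒ alpha decay (α)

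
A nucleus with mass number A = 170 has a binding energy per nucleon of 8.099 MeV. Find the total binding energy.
B.E. = 8.099 × 170 = 1377 MeV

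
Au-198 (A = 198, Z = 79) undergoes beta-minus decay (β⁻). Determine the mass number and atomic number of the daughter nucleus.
Daughter: A = 198, Z = 80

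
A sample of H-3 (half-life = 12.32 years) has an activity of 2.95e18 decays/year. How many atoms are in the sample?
N = A/λ = 5.243e19 atoms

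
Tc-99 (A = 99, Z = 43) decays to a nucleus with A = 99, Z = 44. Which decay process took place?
ΔA = 0, ΔZ = +1 ⇒ beta-minus decay (β⁻)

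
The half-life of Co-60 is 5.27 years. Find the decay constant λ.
λ = ln(2)/t½ = 0.1315 year⁻¹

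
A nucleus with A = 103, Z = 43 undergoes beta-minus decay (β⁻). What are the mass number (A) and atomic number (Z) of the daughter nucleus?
Daughter: A = 103, Z = 44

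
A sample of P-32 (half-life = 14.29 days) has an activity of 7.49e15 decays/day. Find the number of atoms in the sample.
N = A/λ = 1.544e17 atoms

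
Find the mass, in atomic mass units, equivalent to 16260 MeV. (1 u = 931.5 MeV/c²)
m = E/c² = 17.46 u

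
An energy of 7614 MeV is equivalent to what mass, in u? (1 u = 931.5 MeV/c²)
m = E/c² = 8.174 u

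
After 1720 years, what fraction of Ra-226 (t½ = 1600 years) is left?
N/N₀ = (1/2)^(t/t½) = 0.4747 = 47.5%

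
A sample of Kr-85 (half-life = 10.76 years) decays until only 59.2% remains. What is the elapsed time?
t = t½ × log₂(N₀/N) = 8.138 years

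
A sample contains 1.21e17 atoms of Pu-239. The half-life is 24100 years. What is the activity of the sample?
A = λN = 3.48e12 decays/year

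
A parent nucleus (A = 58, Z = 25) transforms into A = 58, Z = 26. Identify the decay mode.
ΔA = 0, ΔZ = +1 ⇒ beta-minus decay (β⁻)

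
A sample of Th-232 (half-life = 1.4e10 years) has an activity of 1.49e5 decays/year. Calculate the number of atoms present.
N = A/λ = 3.009e15 atoms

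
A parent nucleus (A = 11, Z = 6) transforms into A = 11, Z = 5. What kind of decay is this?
ΔA = 0, ΔZ = -1 ⇒ beta-plus decay (β⁺) or electron capture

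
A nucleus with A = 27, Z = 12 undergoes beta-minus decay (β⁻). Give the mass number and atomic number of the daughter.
Daughter: A = 27, Z = 13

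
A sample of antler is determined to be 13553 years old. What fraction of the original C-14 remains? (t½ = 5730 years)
N/N₀ = (1/2)^(t/t½) = 0.1941 = 19.4%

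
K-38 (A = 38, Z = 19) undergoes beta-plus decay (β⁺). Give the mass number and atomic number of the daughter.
Daughter: A = 38, Z = 18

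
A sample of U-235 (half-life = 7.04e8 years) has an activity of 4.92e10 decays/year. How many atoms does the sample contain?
N = A/λ = 4.997e19 atoms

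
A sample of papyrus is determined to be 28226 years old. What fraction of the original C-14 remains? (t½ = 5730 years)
N/N₀ = (1/2)^(t/t½) = 0.03289 = 3.29%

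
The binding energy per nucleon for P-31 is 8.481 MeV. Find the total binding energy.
B.E. = 8.481 × 31 = 262.9 MeV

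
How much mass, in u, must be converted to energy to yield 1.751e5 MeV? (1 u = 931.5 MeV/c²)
m = E/c² = 188 u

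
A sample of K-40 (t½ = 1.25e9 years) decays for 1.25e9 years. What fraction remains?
N/N₀ = (1/2)^(t/t½) = 0.5 = 50%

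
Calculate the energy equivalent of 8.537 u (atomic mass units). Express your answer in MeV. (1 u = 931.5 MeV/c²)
E = mc² = 7952 MeV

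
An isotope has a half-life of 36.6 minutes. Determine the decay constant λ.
λ = ln(2)/t½ = 0.01894 minute⁻¹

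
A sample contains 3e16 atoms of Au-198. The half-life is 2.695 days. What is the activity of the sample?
A = λN = 7.716e15 decays/day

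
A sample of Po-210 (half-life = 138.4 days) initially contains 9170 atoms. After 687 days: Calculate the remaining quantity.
N = N₀(1/2)^(t/t½) = 293.8 atoms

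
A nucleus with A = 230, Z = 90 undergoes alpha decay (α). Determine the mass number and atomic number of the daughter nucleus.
Daughter: A = 226, Z = 88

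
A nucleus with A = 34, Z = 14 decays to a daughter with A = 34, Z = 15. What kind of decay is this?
ΔA = 0, ΔZ = +1 ⇒ beta-minus decay (β⁻)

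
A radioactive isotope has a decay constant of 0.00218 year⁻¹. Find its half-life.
t½ = ln(2)/λ = 318 years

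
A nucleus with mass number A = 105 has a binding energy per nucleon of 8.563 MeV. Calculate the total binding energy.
B.E. = 8.563 × 105 = 899.1 MeV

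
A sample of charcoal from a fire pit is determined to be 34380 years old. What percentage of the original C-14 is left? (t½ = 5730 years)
N/N₀ = (1/2)^(t/t½) = 0.01562 = 1.56%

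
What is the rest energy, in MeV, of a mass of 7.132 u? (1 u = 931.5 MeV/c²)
E = mc² = 6643 MeV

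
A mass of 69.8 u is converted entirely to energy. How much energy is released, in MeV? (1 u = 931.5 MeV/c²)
E = mc² = 65020 MeV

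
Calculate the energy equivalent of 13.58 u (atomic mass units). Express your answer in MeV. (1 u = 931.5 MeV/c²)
E = mc² = 12650 MeV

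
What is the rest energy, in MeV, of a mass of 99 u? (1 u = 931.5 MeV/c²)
E = mc² = 92220 MeV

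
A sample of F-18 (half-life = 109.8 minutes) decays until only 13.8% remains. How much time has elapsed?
t = t½ × log₂(N₀/N) = 313.7 minutes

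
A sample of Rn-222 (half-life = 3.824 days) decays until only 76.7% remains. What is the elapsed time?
t = t½ × log₂(N₀/N) = 1.463 days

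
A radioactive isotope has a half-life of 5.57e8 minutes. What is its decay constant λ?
λ = ln(2)/t½ = 1.244e-9 minute⁻¹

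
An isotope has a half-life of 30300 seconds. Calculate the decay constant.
λ = ln(2)/t½ = 2.288e-5 second⁻¹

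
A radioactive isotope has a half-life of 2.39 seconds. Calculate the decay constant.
λ = ln(2)/t½ = 0.29 second⁻¹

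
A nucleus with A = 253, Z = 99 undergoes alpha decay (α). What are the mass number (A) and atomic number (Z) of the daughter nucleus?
Daughter: A = 249, Z = 97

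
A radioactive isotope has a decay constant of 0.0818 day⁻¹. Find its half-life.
t½ = ln(2)/λ = 8.474 days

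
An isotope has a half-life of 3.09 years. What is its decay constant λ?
λ = ln(2)/t½ = 0.2243 year⁻¹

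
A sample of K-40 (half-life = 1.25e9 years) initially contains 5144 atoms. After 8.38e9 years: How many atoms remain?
N = N₀(1/2)^(t/t½) = 49.34 atoms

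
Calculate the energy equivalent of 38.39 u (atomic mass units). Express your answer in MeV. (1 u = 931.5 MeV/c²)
E = mc² = 35760 MeV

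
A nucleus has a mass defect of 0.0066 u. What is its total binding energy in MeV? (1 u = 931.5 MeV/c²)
B.E. = Δm × 931.5 = 6.148 MeV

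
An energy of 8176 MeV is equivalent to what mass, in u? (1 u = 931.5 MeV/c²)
m = E/c² = 8.777 u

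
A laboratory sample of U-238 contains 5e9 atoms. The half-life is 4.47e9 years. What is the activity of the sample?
A = λN = 0.7753 decays/year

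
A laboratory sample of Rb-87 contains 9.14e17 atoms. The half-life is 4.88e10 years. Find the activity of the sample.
A = λN = 1.298e7 decays/year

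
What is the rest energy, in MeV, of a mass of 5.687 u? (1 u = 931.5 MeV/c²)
E = mc² = 5297 MeV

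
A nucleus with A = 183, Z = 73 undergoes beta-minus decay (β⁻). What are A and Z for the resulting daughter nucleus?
Daughter: A = 183, Z = 74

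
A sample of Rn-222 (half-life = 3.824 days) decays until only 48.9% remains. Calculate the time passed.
t = t½ × log₂(N₀/N) = 3.947 days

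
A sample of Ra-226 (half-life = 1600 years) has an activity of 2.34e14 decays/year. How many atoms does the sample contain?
N = A/λ = 5.401e17 atoms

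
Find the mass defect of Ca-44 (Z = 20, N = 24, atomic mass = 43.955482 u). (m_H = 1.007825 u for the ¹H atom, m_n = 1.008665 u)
Δm = Z·m_H + N·m_n − M = 0.409 u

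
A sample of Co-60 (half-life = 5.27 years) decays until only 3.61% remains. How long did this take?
t = t½ × log₂(N₀/N) = 25.25 years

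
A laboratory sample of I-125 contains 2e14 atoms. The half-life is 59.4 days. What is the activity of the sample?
A = λN = 2.334e12 decays/day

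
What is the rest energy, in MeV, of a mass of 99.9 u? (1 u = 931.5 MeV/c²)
E = mc² = 93060 MeV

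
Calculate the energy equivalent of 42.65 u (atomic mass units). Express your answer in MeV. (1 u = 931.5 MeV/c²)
E = mc² = 39730 MeV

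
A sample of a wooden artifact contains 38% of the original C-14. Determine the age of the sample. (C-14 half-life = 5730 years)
Age = t½ × log₂(1/ratio) = 7999 years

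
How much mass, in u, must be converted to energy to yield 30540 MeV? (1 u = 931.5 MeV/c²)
m = E/c² = 32.79 u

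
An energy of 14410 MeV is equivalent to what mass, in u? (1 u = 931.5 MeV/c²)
m = E/c² = 15.47 u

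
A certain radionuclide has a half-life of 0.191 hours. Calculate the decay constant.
λ = ln(2)/t½ = 3.629 hour⁻¹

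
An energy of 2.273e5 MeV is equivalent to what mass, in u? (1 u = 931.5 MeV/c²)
m = E/c² = 244 u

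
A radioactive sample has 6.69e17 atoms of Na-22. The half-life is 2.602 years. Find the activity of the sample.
A = λN = 1.782e17 decays/year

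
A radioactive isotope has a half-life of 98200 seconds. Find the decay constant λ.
λ = ln(2)/t½ = 7.059e-6 second⁻¹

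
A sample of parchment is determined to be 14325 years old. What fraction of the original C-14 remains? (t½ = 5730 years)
N/N₀ = (1/2)^(t/t½) = 0.1768 = 17.7%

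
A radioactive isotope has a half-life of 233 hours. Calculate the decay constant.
λ = ln(2)/t½ = 0.002975 hour⁻¹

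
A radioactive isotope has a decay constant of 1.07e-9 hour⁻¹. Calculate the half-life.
t½ = ln(2)/λ = 6.478e8 hours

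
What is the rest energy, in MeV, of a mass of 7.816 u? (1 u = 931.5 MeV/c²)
E = mc² = 7281 MeV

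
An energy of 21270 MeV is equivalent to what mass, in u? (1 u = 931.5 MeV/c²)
m = E/c² = 22.83 u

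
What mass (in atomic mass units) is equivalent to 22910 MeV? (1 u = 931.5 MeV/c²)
m = E/c² = 24.59 u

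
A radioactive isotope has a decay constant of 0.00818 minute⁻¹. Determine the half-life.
t½ = ln(2)/λ = 84.74 minutes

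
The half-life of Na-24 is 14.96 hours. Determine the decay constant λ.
λ = ln(2)/t½ = 0.04633 hour⁻¹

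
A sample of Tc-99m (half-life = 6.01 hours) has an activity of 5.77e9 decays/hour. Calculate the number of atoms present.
N = A/λ = 5.003e10 atoms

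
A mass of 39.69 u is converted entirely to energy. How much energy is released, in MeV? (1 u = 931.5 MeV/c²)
E = mc² = 36970 MeV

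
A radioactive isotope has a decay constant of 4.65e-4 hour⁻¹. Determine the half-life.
t½ = ln(2)/λ = 1491 hours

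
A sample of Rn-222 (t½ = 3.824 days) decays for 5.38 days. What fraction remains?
N/N₀ = (1/2)^(t/t½) = 0.3771 = 37.7%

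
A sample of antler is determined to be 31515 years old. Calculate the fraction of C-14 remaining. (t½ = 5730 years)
N/N₀ = (1/2)^(t/t½) = 0.0221 = 2.21%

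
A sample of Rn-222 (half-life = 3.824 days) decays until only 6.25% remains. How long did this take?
t = t½ × log₂(N₀/N) = 15.3 days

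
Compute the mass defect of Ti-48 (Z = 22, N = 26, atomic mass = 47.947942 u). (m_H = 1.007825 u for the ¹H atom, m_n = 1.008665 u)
Δm = Z·m_H + N·m_n − M = 0.4495 u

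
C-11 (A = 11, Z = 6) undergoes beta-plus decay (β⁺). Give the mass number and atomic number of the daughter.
Daughter: A = 11, Z = 5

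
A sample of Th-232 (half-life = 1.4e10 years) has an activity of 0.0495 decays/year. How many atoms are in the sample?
N = A/λ = 9.998e8 atoms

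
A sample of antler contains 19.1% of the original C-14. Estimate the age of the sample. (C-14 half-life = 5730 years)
Age = t½ × log₂(1/ratio) = 13690 years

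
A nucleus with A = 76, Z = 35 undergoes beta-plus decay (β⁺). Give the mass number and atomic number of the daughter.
Daughter: A = 76, Z = 34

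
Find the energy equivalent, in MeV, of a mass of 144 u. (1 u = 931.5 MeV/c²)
E = mc² = 1.341e5 MeV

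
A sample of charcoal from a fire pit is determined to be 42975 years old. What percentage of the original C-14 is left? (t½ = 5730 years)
N/N₀ = (1/2)^(t/t½) = 0.005524 = 0.552%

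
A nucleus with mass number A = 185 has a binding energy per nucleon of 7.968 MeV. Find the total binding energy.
B.E. = 7.968 × 185 = 1474 MeV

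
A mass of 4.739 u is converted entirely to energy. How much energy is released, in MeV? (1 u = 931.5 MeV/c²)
E = mc² = 4414 MeV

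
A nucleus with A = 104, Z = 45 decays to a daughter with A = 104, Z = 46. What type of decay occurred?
ΔA = 0, ΔZ = +1 ⇒ beta-minus decay (β⁻)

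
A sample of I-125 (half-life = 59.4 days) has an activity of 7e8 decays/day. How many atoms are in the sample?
N = A/λ = 5.999e10 atoms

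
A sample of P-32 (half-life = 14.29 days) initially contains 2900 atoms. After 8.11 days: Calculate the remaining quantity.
N = N₀(1/2)^(t/t½) = 1957 atoms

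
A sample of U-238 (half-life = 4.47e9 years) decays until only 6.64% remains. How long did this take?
t = t½ × log₂(N₀/N) = 1.749e10 years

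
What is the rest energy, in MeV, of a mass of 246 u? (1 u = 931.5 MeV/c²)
E = mc² = 2.291e5 MeV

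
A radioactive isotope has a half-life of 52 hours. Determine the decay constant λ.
λ = ln(2)/t½ = 0.01333 hour⁻¹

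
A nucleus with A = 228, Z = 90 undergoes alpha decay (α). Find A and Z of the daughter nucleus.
Daughter: A = 224, Z = 88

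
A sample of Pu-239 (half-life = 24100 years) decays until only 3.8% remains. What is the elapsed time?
t = t½ × log₂(N₀/N) = 1.137e5 years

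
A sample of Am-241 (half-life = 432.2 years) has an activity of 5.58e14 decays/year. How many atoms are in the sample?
N = A/λ = 3.479e17 atoms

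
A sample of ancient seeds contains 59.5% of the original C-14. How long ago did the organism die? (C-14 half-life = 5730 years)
Age = t½ × log₂(1/ratio) = 4292 years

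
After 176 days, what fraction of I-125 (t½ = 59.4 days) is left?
N/N₀ = (1/2)^(t/t½) = 0.1283 = 12.8%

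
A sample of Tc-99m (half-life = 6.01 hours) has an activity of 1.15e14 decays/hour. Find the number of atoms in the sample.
N = A/λ = 9.971e14 atoms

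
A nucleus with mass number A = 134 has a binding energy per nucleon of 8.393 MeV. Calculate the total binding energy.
B.E. = 8.393 × 134 = 1125 MeV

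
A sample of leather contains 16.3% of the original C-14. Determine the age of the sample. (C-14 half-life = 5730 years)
Age = t½ × log₂(1/ratio) = 15000 years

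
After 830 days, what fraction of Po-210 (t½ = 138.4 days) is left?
N/N₀ = (1/2)^(t/t½) = 0.01566 = 1.57%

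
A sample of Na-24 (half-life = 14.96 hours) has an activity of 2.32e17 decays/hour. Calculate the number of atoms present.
N = A/λ = 5.007e18 atoms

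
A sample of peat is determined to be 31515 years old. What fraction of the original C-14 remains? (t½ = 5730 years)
N/N₀ = (1/2)^(t/t½) = 0.0221 = 2.21%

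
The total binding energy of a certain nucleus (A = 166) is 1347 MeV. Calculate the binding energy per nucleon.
B.E./A = 1347/166 = 8.114 MeV/nucleon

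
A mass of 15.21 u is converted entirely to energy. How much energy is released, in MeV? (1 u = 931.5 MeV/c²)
E = mc² = 14170 MeV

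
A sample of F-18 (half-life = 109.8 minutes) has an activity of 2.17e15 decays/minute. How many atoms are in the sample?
N = A/λ = 3.437e17 atoms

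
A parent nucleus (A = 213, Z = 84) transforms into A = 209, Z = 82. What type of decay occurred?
ΔA = -4, ΔZ = -2 ⇒ alpha decay (α)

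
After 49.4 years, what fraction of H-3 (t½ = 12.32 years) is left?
N/N₀ = (1/2)^(t/t½) = 0.06208 = 6.21%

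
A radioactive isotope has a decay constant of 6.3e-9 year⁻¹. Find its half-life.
t½ = ln(2)/λ = 1.1e8 years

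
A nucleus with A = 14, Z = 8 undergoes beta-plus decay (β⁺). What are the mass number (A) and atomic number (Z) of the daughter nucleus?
Daughter: A = 14, Z = 7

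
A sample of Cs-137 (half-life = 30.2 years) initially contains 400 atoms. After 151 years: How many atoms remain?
N = N₀(1/2)^(t/t½) = 12.5 atoms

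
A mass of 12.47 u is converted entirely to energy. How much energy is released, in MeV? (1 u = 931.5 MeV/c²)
E = mc² = 11620 MeV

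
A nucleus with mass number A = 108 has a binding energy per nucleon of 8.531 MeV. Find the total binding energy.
B.E. = 8.531 × 108 = 921.3 MeV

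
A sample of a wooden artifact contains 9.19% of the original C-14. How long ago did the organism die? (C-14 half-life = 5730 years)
Age = t½ × log₂(1/ratio) = 19730 years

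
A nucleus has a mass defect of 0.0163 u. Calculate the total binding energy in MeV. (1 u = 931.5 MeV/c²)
B.E. = Δm × 931.5 = 15.18 MeV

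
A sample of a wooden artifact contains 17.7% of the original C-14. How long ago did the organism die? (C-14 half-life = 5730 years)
Age = t½ × log₂(1/ratio) = 14310 years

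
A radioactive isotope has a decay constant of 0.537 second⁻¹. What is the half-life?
t½ = ln(2)/λ = 1.291 seconds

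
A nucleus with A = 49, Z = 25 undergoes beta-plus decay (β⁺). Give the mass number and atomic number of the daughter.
Daughter: A = 49, Z = 24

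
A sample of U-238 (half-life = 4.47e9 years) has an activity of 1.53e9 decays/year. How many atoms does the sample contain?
N = A/λ = 9.867e18 atoms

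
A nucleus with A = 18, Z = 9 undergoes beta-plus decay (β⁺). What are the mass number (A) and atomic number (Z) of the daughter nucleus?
Daughter: A = 18, Z = 8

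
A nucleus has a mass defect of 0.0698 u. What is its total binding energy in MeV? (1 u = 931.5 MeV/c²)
B.E. = Δm × 931.5 = 65.02 MeV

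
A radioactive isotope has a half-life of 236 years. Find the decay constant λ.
λ = ln(2)/t½ = 0.002937 year⁻¹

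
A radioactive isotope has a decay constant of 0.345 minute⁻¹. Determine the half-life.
t½ = ln(2)/λ = 2.009 minutes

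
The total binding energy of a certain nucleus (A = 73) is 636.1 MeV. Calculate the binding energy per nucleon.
B.E./A = 636.1/73 = 8.714 MeV/nucleon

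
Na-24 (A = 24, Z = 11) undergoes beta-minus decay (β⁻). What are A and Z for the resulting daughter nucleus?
Daughter: A = 24, Z = 12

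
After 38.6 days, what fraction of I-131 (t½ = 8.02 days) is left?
N/N₀ = (1/2)^(t/t½) = 0.03558 = 3.56%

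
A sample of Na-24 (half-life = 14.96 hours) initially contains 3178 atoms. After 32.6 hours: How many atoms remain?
N = N₀(1/2)^(t/t½) = 701.7 atoms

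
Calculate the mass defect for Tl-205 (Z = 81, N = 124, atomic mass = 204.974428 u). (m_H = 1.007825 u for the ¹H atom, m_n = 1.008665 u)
Δm = Z·m_H + N·m_n − M = 1.734 u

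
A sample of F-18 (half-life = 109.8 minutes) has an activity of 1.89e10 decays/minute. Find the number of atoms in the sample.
N = A/λ = 2.994e12 atoms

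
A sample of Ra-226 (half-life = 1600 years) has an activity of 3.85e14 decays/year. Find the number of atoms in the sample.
N = A/λ = 8.887e17 atoms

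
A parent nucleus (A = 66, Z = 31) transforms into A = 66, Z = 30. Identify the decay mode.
ΔA = 0, ΔZ = -1 ⇒ beta-plus decay (β⁺) or electron capture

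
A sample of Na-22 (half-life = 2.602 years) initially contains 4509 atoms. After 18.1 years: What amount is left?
N = N₀(1/2)^(t/t½) = 36.31 atoms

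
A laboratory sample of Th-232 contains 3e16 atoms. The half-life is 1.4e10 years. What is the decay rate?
A = λN = 1.485e6 decays/year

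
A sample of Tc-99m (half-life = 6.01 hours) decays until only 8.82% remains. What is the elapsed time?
t = t½ × log₂(N₀/N) = 21.05 hours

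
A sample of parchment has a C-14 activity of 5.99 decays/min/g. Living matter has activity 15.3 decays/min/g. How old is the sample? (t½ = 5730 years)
Age = t½ × log₂(A₀/A) = 7752 years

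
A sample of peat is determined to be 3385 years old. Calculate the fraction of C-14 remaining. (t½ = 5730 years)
N/N₀ = (1/2)^(t/t½) = 0.664 = 66.4%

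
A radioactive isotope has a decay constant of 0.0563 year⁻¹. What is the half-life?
t½ = ln(2)/λ = 12.31 years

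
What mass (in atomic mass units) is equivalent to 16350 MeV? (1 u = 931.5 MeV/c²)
m = E/c² = 17.55 u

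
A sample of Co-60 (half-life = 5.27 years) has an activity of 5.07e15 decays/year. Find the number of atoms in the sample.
N = A/λ = 3.855e16 atoms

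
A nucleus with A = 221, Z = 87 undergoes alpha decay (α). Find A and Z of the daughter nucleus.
Daughter: A = 217, Z = 85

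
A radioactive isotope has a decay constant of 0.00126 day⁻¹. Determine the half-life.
t½ = ln(2)/λ = 550.1 days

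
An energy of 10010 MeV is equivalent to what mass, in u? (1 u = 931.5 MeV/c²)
m = E/c² = 10.75 u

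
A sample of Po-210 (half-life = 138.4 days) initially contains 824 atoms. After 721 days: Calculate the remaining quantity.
N = N₀(1/2)^(t/t½) = 22.27 atoms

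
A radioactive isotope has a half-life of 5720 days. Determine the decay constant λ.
λ = ln(2)/t½ = 1.212e-4 day⁻¹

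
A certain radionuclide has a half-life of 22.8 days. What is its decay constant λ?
λ = ln(2)/t½ = 0.0304 day⁻¹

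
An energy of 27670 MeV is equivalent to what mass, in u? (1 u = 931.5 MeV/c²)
m = E/c² = 29.7 u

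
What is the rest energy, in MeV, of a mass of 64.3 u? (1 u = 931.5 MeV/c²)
E = mc² = 59900 MeV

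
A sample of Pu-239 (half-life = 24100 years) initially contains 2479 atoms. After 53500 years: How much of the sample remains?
N = N₀(1/2)^(t/t½) = 532.1 atoms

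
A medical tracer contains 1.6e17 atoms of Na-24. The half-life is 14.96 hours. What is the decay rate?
A = λN = 7.413e15 decays/hour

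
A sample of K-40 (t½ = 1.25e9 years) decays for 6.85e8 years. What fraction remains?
N/N₀ = (1/2)^(t/t½) = 0.684 = 68.4%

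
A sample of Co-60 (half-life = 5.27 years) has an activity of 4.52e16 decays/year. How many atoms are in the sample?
N = A/λ = 3.437e17 atoms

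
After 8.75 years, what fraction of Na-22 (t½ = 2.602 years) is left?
N/N₀ = (1/2)^(t/t½) = 0.09721 = 9.72%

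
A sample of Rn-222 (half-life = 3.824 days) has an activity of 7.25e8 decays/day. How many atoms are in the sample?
N = A/λ = 4e9 atoms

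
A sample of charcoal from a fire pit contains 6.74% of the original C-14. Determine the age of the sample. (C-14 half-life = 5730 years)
Age = t½ × log₂(1/ratio) = 22300 years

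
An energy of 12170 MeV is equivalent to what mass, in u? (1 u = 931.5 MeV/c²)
m = E/c² = 13.06 u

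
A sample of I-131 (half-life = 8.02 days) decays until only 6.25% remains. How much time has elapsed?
t = t½ × log₂(N₀/N) = 32.08 days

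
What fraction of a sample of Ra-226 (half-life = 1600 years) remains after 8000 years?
N/N₀ = (1/2)^(t/t½) = 0.03125 = 3.12%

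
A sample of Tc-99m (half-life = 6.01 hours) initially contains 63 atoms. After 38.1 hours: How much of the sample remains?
N = N₀(1/2)^(t/t½) = 0.778 atoms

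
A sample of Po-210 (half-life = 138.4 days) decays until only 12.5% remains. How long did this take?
t = t½ × log₂(N₀/N) = 415.2 days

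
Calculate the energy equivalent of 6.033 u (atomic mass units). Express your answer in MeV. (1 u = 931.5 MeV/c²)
E = mc² = 5620 MeV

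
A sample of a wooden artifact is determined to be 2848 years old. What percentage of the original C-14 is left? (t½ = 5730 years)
N/N₀ = (1/2)^(t/t½) = 0.7086 = 70.9%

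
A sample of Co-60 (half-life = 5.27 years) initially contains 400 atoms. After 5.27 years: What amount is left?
N = N₀(1/2)^(t/t½) = 200 atoms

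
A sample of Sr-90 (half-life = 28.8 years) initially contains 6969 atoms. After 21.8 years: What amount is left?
N = N₀(1/2)^(t/t½) = 4124 atoms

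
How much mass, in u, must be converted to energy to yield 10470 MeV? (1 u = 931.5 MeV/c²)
m = E/c² = 11.24 u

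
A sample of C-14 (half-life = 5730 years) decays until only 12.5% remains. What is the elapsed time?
t = t½ × log₂(N₀/N) = 17190 years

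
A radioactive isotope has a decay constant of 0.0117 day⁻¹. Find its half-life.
t½ = ln(2)/λ = 59.24 days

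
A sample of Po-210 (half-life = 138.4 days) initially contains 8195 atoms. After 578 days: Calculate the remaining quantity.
N = N₀(1/2)^(t/t½) = 453.3 atoms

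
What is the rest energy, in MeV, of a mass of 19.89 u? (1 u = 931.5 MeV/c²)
E = mc² = 18530 MeV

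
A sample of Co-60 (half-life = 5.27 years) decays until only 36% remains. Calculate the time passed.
t = t½ × log₂(N₀/N) = 7.768 years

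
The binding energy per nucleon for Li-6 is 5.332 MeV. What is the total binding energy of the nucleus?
B.E. = 5.332 × 6 = 31.99 MeV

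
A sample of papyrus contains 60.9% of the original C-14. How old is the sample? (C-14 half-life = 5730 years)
Age = t½ × log₂(1/ratio) = 4100 years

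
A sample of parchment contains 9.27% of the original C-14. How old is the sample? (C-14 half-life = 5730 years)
Age = t½ × log₂(1/ratio) = 19660 years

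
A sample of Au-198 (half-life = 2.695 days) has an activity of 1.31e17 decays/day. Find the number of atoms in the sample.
N = A/λ = 5.093e17 atoms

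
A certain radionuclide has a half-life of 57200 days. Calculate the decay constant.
λ = ln(2)/t½ = 1.212e-5 day⁻¹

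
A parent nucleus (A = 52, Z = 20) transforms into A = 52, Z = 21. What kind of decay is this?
ΔA = 0, ΔZ = +1 ⇒ beta-minus decay (β⁻)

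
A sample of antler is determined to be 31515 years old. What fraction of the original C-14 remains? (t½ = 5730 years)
N/N₀ = (1/2)^(t/t½) = 0.0221 = 2.21%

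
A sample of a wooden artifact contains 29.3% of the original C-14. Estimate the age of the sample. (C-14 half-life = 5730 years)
Age = t½ × log₂(1/ratio) = 10150 years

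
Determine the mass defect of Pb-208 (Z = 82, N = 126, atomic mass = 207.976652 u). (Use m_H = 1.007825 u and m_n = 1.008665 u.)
Δm = Z·m_H + N·m_n − M = 1.757 u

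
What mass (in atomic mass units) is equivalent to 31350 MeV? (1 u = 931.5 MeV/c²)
m = E/c² = 33.66 u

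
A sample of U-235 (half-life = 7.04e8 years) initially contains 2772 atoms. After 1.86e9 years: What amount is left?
N = N₀(1/2)^(t/t½) = 444.1 atoms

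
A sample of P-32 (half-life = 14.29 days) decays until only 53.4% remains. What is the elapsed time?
t = t½ × log₂(N₀/N) = 12.93 days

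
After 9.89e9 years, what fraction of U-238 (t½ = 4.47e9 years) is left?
N/N₀ = (1/2)^(t/t½) = 0.2158 = 21.6%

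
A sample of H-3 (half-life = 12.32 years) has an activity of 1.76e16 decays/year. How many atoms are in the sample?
N = A/λ = 3.128e17 atoms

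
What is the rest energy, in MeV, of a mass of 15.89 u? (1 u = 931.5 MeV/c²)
E = mc² = 14800 MeV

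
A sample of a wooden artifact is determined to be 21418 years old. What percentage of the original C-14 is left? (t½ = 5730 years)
N/N₀ = (1/2)^(t/t½) = 0.07495 = 7.5%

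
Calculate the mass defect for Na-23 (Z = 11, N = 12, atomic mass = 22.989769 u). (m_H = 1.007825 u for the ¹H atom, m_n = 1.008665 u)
Δm = Z·m_H + N·m_n − M = 0.2003 u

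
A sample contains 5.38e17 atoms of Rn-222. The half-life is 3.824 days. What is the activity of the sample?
A = λN = 9.752e16 decays/day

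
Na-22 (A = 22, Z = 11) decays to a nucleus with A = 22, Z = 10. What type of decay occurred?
ΔA = 0, ΔZ = -1 ⇒ beta-plus decay (β⁺) or electron capture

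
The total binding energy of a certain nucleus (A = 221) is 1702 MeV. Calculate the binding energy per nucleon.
B.E./A = 1702/221 = 7.701 MeV/nucleon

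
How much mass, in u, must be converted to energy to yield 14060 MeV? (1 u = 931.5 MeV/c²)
m = E/c² = 15.09 u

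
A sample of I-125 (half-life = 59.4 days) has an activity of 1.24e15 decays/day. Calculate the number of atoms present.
N = A/λ = 1.063e17 atoms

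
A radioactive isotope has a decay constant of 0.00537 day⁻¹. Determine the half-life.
t½ = ln(2)/λ = 129.1 days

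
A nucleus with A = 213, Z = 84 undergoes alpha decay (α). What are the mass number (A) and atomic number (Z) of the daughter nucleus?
Daughter: A = 209, Z = 82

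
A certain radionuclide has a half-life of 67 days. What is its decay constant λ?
λ = ln(2)/t½ = 0.01035 day⁻¹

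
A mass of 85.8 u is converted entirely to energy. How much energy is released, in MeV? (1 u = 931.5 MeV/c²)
E = mc² = 79920 MeV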